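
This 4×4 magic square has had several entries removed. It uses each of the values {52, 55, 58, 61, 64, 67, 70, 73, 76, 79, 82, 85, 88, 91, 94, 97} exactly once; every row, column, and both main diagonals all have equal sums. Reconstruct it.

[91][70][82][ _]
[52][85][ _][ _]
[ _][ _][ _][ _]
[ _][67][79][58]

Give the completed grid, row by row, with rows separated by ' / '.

91 70 82 55 / 52 85 73 88 / 61 76 64 97 / 94 67 79 58

The 16 entries sum to 1192, so each line sums to 1192/4 = 298.
Row 1 must total 298; the given cells sum to 243, so (1,4) = 55.
The remaining cell in row 4 is (4,1) = 298 − 204 = 94.
Column 1 needs 298; the known cells sum to 237, so (3,1) = 61.
Column 2 needs 298; the known cells sum to 222, so (3,2) = 76.
Using main diagonal: 91 + 85 + 58 + ? → (3,3) = 298 − 234 = 64.
Anti-diagonal needs 298; the known cells sum to 225, so (2,3) = 73.
Row 2: 52 + 85 + 73 + ? = 298, so (2,4) = 88.
Row 3: 61 + 76 + 64 + ? = 298, so (3,4) = 97.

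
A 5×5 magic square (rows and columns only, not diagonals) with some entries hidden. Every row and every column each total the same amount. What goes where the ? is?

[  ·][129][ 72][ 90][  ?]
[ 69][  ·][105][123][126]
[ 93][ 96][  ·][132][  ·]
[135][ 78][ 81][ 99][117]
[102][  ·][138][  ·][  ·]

108

Row 4 is complete and sums to 510; that is the magic constant.
Row 2: 69 + 105 + 123 + 126 + ? = 510, so (2,2) = 87.
Column 1 needs 510; the known cells sum to 399, so (1,1) = 111.
The remaining cell in column 2 is (5,2) = 510 − 390 = 120.
Using column 3: 72 + 105 + 81 + 138 + ? → (3,3) = 510 − 396 = 114.
The remaining cell in column 4 is (5,4) = 510 − 444 = 66.
Row 1 must total 510; the given cells sum to 402, so (1,5) = 108.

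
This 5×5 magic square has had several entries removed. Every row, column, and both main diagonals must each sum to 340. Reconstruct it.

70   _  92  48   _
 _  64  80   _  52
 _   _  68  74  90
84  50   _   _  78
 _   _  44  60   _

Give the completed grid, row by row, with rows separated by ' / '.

Column 3: 92 + 80 + 68 + 44 + ? = 340, so (4,3) = 56.
From row 4, 340 − (84 + 50 + 56 + 78) gives (4,4) = 72.
Using column 4: 48 + 74 + 72 + 60 + ? → (2,4) = 340 − 254 = 86.
Main diagonal needs 340; the known cells sum to 274, so (5,5) = 66.
Row 2 must total 340; the given cells sum to 282, so (2,1) = 58.
Column 5 needs 340; the known cells sum to 286, so (1,5) = 54.
Anti-diagonal needs 340; the known cells sum to 258, so (5,1) = 82.
Using row 1: 70 + 92 + 48 + 54 + ? → (1,2) = 340 − 264 = 76.
From row 5, 340 − (82 + 44 + 60 + 66) gives (5,2) = 88.
Using column 1: 70 + 58 + 84 + 82 + ? → (3,1) = 340 − 294 = 46.
Column 2 must total 340; the given cells sum to 278, so (3,2) = 62.

70 76 92 48 54 / 58 64 80 86 52 / 46 62 68 74 90 / 84 50 56 72 78 / 82 88 44 60 66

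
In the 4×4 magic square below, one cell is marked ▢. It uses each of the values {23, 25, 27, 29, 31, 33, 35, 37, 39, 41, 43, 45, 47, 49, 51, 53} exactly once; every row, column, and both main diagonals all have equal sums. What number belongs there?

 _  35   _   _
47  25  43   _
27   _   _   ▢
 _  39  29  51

41

The 16 entries sum to 608, so each line sums to 608/4 = 152.
Row 2 must total 152; the given cells sum to 115, so (2,4) = 37.
Row 4 needs 152; the known cells sum to 119, so (4,1) = 33.
Column 1 needs 152; the known cells sum to 107, so (1,1) = 45.
Column 2 must total 152; the given cells sum to 99, so (3,2) = 53.
The remaining cell in main diagonal is (3,3) = 152 − 121 = 31.
Anti-diagonal: 43 + 53 + 33 + ? = 152, so (1,4) = 23.
Row 1 needs 152; the known cells sum to 103, so (1,3) = 49.
Row 3 must total 152; the given cells sum to 111, so (3,4) = 41.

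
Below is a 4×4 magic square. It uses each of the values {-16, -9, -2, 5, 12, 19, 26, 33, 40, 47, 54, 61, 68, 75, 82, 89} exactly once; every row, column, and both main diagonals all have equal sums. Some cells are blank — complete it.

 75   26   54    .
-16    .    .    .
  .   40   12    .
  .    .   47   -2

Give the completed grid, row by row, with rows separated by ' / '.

75 26 54 -9 / -16 61 33 68 / 5 40 12 89 / 82 19 47 -2

The 16 entries sum to 584, so each line sums to 584/4 = 146.
The remaining cell in row 1 is (1,4) = 146 − 155 = -9.
Column 3 must total 146; the given cells sum to 113, so (2,3) = 33.
From main diagonal, 146 − (75 + 12 + (-2)) gives (2,2) = 61.
Using anti-diagonal: -9 + 33 + 40 + ? → (4,1) = 146 − 64 = 82.
Row 2 needs 146; the known cells sum to 78, so (2,4) = 68.
The remaining cell in row 4 is (4,2) = 146 − 127 = 19.
From column 1, 146 − (75 + (-16) + 82) gives (3,1) = 5.
Column 4 needs 146; the known cells sum to 57, so (3,4) = 89.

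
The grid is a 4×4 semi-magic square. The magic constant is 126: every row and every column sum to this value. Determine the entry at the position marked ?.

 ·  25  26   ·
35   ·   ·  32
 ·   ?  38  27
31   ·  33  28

Row 4: 31 + 33 + 28 + ? = 126, so (4,2) = 34.
Column 3: 26 + 38 + 33 + ? = 126, so (2,3) = 29.
Column 4: 32 + 27 + 28 + ? = 126, so (1,4) = 39.
Row 1 must total 126; the given cells sum to 90, so (1,1) = 36.
Row 2 needs 126; the known cells sum to 96, so (2,2) = 30.
Column 1 must total 126; the given cells sum to 102, so (3,1) = 24.
Using column 2: 25 + 30 + 34 + ? → (3,2) = 126 − 89 = 37.

37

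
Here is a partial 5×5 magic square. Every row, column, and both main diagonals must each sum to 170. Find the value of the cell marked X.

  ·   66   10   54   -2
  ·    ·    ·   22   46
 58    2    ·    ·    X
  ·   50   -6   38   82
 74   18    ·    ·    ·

14

Using row 1: 66 + 10 + 54 + (-2) + ? → (1,1) = 170 − 128 = 42.
Row 4: 50 + (-6) + 38 + 82 + ? = 170, so (4,1) = 6.
Using column 1: 42 + 58 + 6 + 74 + ? → (2,1) = 170 − 180 = -10.
Column 2 must total 170; the given cells sum to 136, so (2,2) = 34.
The remaining cell in anti-diagonal is (3,3) = 170 − 144 = 26.
The remaining cell in row 2 is (2,3) = 170 − 92 = 78.
Column 3: 10 + 78 + 26 + (-6) + ? = 170, so (5,3) = 62.
The remaining cell in main diagonal is (5,5) = 170 − 140 = 30.
The remaining cell in row 5 is (5,4) = 170 − 184 = -14.
Column 4: 54 + 22 + 38 + (-14) + ? = 170, so (3,4) = 70.
Column 5 needs 170; the known cells sum to 156, so (3,5) = 14.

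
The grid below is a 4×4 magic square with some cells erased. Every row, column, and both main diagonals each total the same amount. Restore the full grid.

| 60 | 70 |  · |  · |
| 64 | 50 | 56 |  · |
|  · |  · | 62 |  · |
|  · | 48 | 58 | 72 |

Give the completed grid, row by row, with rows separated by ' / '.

60 70 68 46 / 64 50 56 74 / 54 76 62 52 / 66 48 58 72

Main diagonal is already complete: 60 + 50 + 62 + 72 = 244, so that is the magic constant.
Using row 2: 64 + 50 + 56 + ? → (2,4) = 244 − 170 = 74.
Row 4 needs 244; the known cells sum to 178, so (4,1) = 66.
Column 1: 60 + 64 + 66 + ? = 244, so (3,1) = 54.
Column 2 must total 244; the given cells sum to 168, so (3,2) = 76.
Column 3: 56 + 62 + 58 + ? = 244, so (1,3) = 68.
Anti-diagonal must total 244; the given cells sum to 198, so (1,4) = 46.
Row 3 must total 244; the given cells sum to 192, so (3,4) = 52.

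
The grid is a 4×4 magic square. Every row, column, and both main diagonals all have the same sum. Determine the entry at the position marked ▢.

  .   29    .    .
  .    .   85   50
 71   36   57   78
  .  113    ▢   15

Row 3 is complete and sums to 242; that is the magic constant.
From column 2, 242 − (29 + 36 + 113) gives (2,2) = 64.
Column 4 must total 242; the given cells sum to 143, so (1,4) = 99.
From main diagonal, 242 − (64 + 57 + 15) gives (1,1) = 106.
Anti-diagonal must total 242; the given cells sum to 220, so (4,1) = 22.
Row 1 must total 242; the given cells sum to 234, so (1,3) = 8.
Row 2: 64 + 85 + 50 + ? = 242, so (2,1) = 43.
Row 4 needs 242; the known cells sum to 150, so (4,3) = 92.

92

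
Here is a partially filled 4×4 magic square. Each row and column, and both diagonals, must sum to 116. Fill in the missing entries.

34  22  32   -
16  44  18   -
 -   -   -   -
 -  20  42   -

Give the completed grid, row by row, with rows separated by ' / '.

34 22 32 28 / 16 44 18 38 / 26 30 24 36 / 40 20 42 14

Row 1 needs 116; the known cells sum to 88, so (1,4) = 28.
Using row 2: 16 + 44 + 18 + ? → (2,4) = 116 − 78 = 38.
From column 2, 116 − (22 + 44 + 20) gives (3,2) = 30.
The remaining cell in column 3 is (3,3) = 116 − 92 = 24.
Using main diagonal: 34 + 44 + 24 + ? → (4,4) = 116 − 102 = 14.
Anti-diagonal must total 116; the given cells sum to 76, so (4,1) = 40.
Column 1: 34 + 16 + 40 + ? = 116, so (3,1) = 26.
Column 4 needs 116; the known cells sum to 80, so (3,4) = 36.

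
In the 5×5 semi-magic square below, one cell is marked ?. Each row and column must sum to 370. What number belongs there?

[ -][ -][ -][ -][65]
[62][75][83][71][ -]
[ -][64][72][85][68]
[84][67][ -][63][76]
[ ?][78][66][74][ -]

70

Row 2: 62 + 75 + 83 + 71 + ? = 370, so (2,5) = 79.
Row 3 needs 370; the known cells sum to 289, so (3,1) = 81.
From row 4, 370 − (84 + 67 + 63 + 76) gives (4,3) = 80.
The remaining cell in column 2 is (1,2) = 370 − 284 = 86.
Column 3: 83 + 72 + 80 + 66 + ? = 370, so (1,3) = 69.
From column 4, 370 − (71 + 85 + 63 + 74) gives (1,4) = 77.
Column 5 needs 370; the known cells sum to 288, so (5,5) = 82.
From row 1, 370 − (86 + 69 + 77 + 65) gives (1,1) = 73.
Row 5: 78 + 66 + 74 + 82 + ? = 370, so (5,1) = 70.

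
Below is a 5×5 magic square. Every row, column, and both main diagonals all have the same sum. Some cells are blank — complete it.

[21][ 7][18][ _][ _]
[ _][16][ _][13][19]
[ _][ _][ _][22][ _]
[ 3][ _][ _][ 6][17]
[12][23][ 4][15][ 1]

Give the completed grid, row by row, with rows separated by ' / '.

Row 5 is already complete: 12 + 23 + 4 + 15 + 1 = 55, so that is the magic constant.
Column 4 needs 55; the known cells sum to 56, so (1,4) = -1.
From main diagonal, 55 − (21 + 16 + 6 + 1) gives (3,3) = 11.
Row 1 needs 55; the known cells sum to 45, so (1,5) = 10.
From column 5, 55 − (10 + 19 + 17 + 1) gives (3,5) = 8.
Anti-diagonal needs 55; the known cells sum to 46, so (4,2) = 9.
Row 4: 3 + 9 + 6 + 17 + ? = 55, so (4,3) = 20.
Column 2: 7 + 16 + 9 + 23 + ? = 55, so (3,2) = 0.
Column 3 must total 55; the given cells sum to 53, so (2,3) = 2.
From row 2, 55 − (16 + 2 + 13 + 19) gives (2,1) = 5.
Row 3 must total 55; the given cells sum to 41, so (3,1) = 14.

21 7 18 -1 10 / 5 16 2 13 19 / 14 0 11 22 8 / 3 9 20 6 17 / 12 23 4 15 1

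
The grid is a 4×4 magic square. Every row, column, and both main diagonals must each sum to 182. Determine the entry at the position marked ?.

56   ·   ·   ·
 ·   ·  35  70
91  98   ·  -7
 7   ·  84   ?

Using row 3: 91 + 98 + (-7) + ? → (3,3) = 182 − 182 = 0.
Using column 1: 56 + 91 + 7 + ? → (2,1) = 182 − 154 = 28.
The remaining cell in column 3 is (1,3) = 182 − 119 = 63.
From anti-diagonal, 182 − (35 + 98 + 7) gives (1,4) = 42.
Row 1 must total 182; the given cells sum to 161, so (1,2) = 21.
Row 2: 28 + 35 + 70 + ? = 182, so (2,2) = 49.
Column 2 must total 182; the given cells sum to 168, so (4,2) = 14.
Column 4: 42 + 70 + (-7) + ? = 182, so (4,4) = 77.

77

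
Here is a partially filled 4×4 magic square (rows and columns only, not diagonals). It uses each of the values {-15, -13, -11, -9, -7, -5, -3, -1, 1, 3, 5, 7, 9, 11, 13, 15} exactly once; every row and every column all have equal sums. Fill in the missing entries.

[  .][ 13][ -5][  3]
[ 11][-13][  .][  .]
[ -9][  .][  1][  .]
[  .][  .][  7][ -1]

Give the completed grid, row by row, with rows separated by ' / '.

-11 13 -5 3 / 11 -13 -3 5 / -9 15 1 -7 / 9 -15 7 -1

The 16 entries sum to 0, so each line sums to 0/4 = 0.
Row 1 needs 0; the known cells sum to 11, so (1,1) = -11.
Using column 1: -11 + 11 + (-9) + ? → (4,1) = 0 − (-9) = 9.
From column 3, 0 − (-5 + 1 + 7) gives (2,3) = -3.
Using row 2: 11 + (-13) + (-3) + ? → (2,4) = 0 − (-5) = 5.
The remaining cell in row 4 is (4,2) = 0 − 15 = -15.
Column 2 must total 0; the given cells sum to -15, so (3,2) = 15.
Column 4 needs 0; the known cells sum to 7, so (3,4) = -7.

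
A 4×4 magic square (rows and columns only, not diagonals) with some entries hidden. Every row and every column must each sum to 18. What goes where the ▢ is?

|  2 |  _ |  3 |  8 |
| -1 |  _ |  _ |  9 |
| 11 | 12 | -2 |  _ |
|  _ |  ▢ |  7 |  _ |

1

From row 1, 18 − (2 + 3 + 8) gives (1,2) = 5.
Row 3 needs 18; the known cells sum to 21, so (3,4) = -3.
Column 1 needs 18; the known cells sum to 12, so (4,1) = 6.
Column 3 needs 18; the known cells sum to 8, so (2,3) = 10.
Column 4 must total 18; the given cells sum to 14, so (4,4) = 4.
From row 2, 18 − (-1 + 10 + 9) gives (2,2) = 0.
The remaining cell in row 4 is (4,2) = 18 − 17 = 1.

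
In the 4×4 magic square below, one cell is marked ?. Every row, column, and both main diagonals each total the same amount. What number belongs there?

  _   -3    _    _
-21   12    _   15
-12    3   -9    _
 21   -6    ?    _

6

Column 2 is complete and sums to 6; that is the magic constant.
Using row 2: -21 + 12 + 15 + ? → (2,3) = 6 − 6 = 0.
Row 3: -12 + 3 + (-9) + ? = 6, so (3,4) = 24.
Column 1 needs 6; the known cells sum to -12, so (1,1) = 18.
Using main diagonal: 18 + 12 + (-9) + ? → (4,4) = 6 − 21 = -15.
Using anti-diagonal: 0 + 3 + 21 + ? → (1,4) = 6 − 24 = -18.
Row 1 needs 6; the known cells sum to -3, so (1,3) = 9.
Row 4 must total 6; the given cells sum to 0, so (4,3) = 6.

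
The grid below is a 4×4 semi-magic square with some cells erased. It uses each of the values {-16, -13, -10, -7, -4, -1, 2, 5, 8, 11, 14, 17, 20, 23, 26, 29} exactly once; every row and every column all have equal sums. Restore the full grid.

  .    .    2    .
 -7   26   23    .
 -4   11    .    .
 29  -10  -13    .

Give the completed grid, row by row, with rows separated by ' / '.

8 -1 2 17 / -7 26 23 -16 / -4 11 14 5 / 29 -10 -13 20

The 16 entries sum to 104, so each line sums to 104/4 = 26.
From row 2, 26 − (-7 + 26 + 23) gives (2,4) = -16.
From row 4, 26 − (29 + (-10) + (-13)) gives (4,4) = 20.
From column 1, 26 − (-7 + (-4) + 29) gives (1,1) = 8.
Column 2 needs 26; the known cells sum to 27, so (1,2) = -1.
Column 3: 2 + 23 + (-13) + ? = 26, so (3,3) = 14.
Row 1 needs 26; the known cells sum to 9, so (1,4) = 17.
Row 3 must total 26; the given cells sum to 21, so (3,4) = 5.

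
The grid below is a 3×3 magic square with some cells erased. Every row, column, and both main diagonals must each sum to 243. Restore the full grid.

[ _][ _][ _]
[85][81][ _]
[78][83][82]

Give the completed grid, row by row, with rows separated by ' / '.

80 79 84 / 85 81 77 / 78 83 82

Row 2 must total 243; the given cells sum to 166, so (2,3) = 77.
Column 1 needs 243; the known cells sum to 163, so (1,1) = 80.
Using column 2: 81 + 83 + ? → (1,2) = 243 − 164 = 79.
Column 3 must total 243; the given cells sum to 159, so (1,3) = 84.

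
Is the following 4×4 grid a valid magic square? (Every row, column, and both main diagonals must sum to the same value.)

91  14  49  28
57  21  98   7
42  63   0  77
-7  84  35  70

No — row 3 sums to 182 but column 1 sums to 183.

Row 1: 91 + 14 + 49 + 28 = 182.
Row 2: 57 + 21 + 98 + 7 = 183.
Row 3: 42 + 63 + 0 + 77 = 182.
Row 4: -7 + 84 + 35 + 70 = 182.
Column 1: 91 + 57 + 42 + (-7) = 183.
Column 2: 14 + 21 + 63 + 84 = 182.
Column 3: 49 + 98 + 0 + 35 = 182.
Column 4: 28 + 7 + 77 + 70 = 182.
Main diagonal: 91 + 21 + 0 + 70 = 182.
Anti-diagonal: 28 + 98 + 63 + (-7) = 182.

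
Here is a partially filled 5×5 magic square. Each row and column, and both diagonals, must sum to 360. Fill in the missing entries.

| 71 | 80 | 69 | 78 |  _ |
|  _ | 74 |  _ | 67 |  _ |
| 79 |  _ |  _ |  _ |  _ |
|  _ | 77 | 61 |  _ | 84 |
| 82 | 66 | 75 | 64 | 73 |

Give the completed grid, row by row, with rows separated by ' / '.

71 80 69 78 62 / 60 74 83 67 76 / 79 63 72 81 65 / 68 77 61 70 84 / 82 66 75 64 73

Using row 1: 71 + 80 + 69 + 78 + ? → (1,5) = 360 − 298 = 62.
The remaining cell in column 2 is (3,2) = 360 − 297 = 63.
The remaining cell in anti-diagonal is (3,3) = 360 − 288 = 72.
Column 3: 69 + 72 + 61 + 75 + ? = 360, so (2,3) = 83.
From main diagonal, 360 − (71 + 74 + 72 + 73) gives (4,4) = 70.
The remaining cell in row 4 is (4,1) = 360 − 292 = 68.
Column 1 needs 360; the known cells sum to 300, so (2,1) = 60.
The remaining cell in column 4 is (3,4) = 360 − 279 = 81.
The remaining cell in row 2 is (2,5) = 360 − 284 = 76.
Row 3 must total 360; the given cells sum to 295, so (3,5) = 65.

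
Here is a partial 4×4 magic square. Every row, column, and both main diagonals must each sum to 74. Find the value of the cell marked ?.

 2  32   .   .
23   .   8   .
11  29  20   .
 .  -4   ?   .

5

Using row 3: 11 + 29 + 20 + ? → (3,4) = 74 − 60 = 14.
Using column 1: 2 + 23 + 11 + ? → (4,1) = 74 − 36 = 38.
Column 2: 32 + 29 + (-4) + ? = 74, so (2,2) = 17.
The remaining cell in main diagonal is (4,4) = 74 − 39 = 35.
From anti-diagonal, 74 − (8 + 29 + 38) gives (1,4) = -1.
Row 1 needs 74; the known cells sum to 33, so (1,3) = 41.
Row 2: 23 + 17 + 8 + ? = 74, so (2,4) = 26.
The remaining cell in row 4 is (4,3) = 74 − 69 = 5.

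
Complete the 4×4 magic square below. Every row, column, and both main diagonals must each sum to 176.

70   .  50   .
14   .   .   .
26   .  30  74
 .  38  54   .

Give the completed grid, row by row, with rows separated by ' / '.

The remaining cell in row 3 is (3,2) = 176 − 130 = 46.
Column 1 must total 176; the given cells sum to 110, so (4,1) = 66.
Column 3 needs 176; the known cells sum to 134, so (2,3) = 42.
Anti-diagonal must total 176; the given cells sum to 154, so (1,4) = 22.
The remaining cell in row 1 is (1,2) = 176 − 142 = 34.
The remaining cell in row 4 is (4,4) = 176 − 158 = 18.
The remaining cell in column 2 is (2,2) = 176 − 118 = 58.
The remaining cell in column 4 is (2,4) = 176 − 114 = 62.

70 34 50 22 / 14 58 42 62 / 26 46 30 74 / 66 38 54 18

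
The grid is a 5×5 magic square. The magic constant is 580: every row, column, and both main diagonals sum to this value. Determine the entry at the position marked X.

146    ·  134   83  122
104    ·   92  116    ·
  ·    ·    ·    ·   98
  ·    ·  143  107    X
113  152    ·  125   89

Using row 1: 146 + 134 + 83 + 122 + ? → (1,2) = 580 − 485 = 95.
Row 5 must total 580; the given cells sum to 479, so (5,3) = 101.
From column 3, 580 − (134 + 92 + 143 + 101) gives (3,3) = 110.
Column 4: 83 + 116 + 107 + 125 + ? = 580, so (3,4) = 149.
Main diagonal needs 580; the known cells sum to 452, so (2,2) = 128.
From anti-diagonal, 580 − (122 + 116 + 110 + 113) gives (4,2) = 119.
Row 2: 104 + 128 + 92 + 116 + ? = 580, so (2,5) = 140.
Column 2: 95 + 128 + 119 + 152 + ? = 580, so (3,2) = 86.
Using column 5: 122 + 140 + 98 + 89 + ? → (4,5) = 580 − 449 = 131.

131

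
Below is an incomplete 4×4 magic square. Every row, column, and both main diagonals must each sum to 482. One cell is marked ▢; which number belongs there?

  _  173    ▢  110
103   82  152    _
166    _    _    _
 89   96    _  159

75

Row 2 must total 482; the given cells sum to 337, so (2,4) = 145.
Row 4: 89 + 96 + 159 + ? = 482, so (4,3) = 138.
From column 1, 482 − (103 + 166 + 89) gives (1,1) = 124.
Using column 2: 173 + 82 + 96 + ? → (3,2) = 482 − 351 = 131.
Column 4: 110 + 145 + 159 + ? = 482, so (3,4) = 68.
Using main diagonal: 124 + 82 + 159 + ? → (3,3) = 482 − 365 = 117.
Row 1 needs 482; the known cells sum to 407, so (1,3) = 75.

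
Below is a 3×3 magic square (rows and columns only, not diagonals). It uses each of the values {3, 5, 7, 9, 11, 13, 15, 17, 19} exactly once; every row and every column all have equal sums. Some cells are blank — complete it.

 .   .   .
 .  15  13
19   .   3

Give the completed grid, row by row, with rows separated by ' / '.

The 9 entries sum to 99, so each line sums to 99/3 = 33.
Row 2: 15 + 13 + ? = 33, so (2,1) = 5.
Row 3 needs 33; the known cells sum to 22, so (3,2) = 11.
Column 1 must total 33; the given cells sum to 24, so (1,1) = 9.
The remaining cell in column 2 is (1,2) = 33 − 26 = 7.
The remaining cell in column 3 is (1,3) = 33 − 16 = 17.

9 7 17 / 5 15 13 / 19 11 3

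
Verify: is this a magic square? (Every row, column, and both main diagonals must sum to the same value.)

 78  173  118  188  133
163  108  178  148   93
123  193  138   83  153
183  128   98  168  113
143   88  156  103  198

Row 1: 78 + 173 + 118 + 188 + 133 = 690.
Row 2: 163 + 108 + 178 + 148 + 93 = 690.
Row 3: 123 + 193 + 138 + 83 + 153 = 690.
Row 4: 183 + 128 + 98 + 168 + 113 = 690.
Row 5: 143 + 88 + 156 + 103 + 198 = 688.
Column 1: 78 + 163 + 123 + 183 + 143 = 690.
Column 2: 173 + 108 + 193 + 128 + 88 = 690.
Column 3: 118 + 178 + 138 + 98 + 156 = 688.
Column 4: 188 + 148 + 83 + 168 + 103 = 690.
Column 5: 133 + 93 + 153 + 113 + 198 = 690.
Main diagonal: 78 + 108 + 138 + 168 + 198 = 690.
Anti-diagonal: 133 + 148 + 138 + 128 + 143 = 690.

No — column 3 sums to 688 but column 2 sums to 690.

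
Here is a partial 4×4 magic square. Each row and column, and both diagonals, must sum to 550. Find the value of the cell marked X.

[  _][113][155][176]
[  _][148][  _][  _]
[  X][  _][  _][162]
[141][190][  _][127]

120

Using row 1: 113 + 155 + 176 + ? → (1,1) = 550 − 444 = 106.
The remaining cell in row 4 is (4,3) = 550 − 458 = 92.
The remaining cell in column 2 is (3,2) = 550 − 451 = 99.
From column 4, 550 − (176 + 162 + 127) gives (2,4) = 85.
The remaining cell in main diagonal is (3,3) = 550 − 381 = 169.
Anti-diagonal: 176 + 99 + 141 + ? = 550, so (2,3) = 134.
Row 2: 148 + 134 + 85 + ? = 550, so (2,1) = 183.
Row 3 must total 550; the given cells sum to 430, so (3,1) = 120.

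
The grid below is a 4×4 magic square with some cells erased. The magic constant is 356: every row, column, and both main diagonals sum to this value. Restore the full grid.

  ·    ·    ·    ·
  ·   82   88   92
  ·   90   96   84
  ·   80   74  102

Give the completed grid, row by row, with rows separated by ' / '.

76 104 98 78 / 94 82 88 92 / 86 90 96 84 / 100 80 74 102

Row 2: 82 + 88 + 92 + ? = 356, so (2,1) = 94.
From row 3, 356 − (90 + 96 + 84) gives (3,1) = 86.
Row 4 needs 356; the known cells sum to 256, so (4,1) = 100.
Using column 1: 94 + 86 + 100 + ? → (1,1) = 356 − 280 = 76.
Column 2 must total 356; the given cells sum to 252, so (1,2) = 104.
From column 3, 356 − (88 + 96 + 74) gives (1,3) = 98.
Column 4 must total 356; the given cells sum to 278, so (1,4) = 78.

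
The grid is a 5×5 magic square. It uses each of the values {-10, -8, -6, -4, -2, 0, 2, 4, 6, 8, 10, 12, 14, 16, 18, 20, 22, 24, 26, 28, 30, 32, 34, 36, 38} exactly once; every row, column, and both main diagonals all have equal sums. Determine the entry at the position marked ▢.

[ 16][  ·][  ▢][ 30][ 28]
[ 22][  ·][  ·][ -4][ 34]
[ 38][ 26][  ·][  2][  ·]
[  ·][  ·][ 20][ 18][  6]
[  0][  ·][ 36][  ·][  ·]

The 25 entries sum to 350, so each line sums to 350/5 = 70.
Column 1: 16 + 22 + 38 + 0 + ? = 70, so (4,1) = -6.
Using column 4: 30 + (-4) + 2 + 18 + ? → (5,4) = 70 − 46 = 24.
Using row 4: -6 + 20 + 18 + 6 + ? → (4,2) = 70 − 38 = 32.
Anti-diagonal needs 70; the known cells sum to 56, so (3,3) = 14.
Using row 3: 38 + 26 + 14 + 2 + ? → (3,5) = 70 − 80 = -10.
Using column 5: 28 + 34 + (-10) + 6 + ? → (5,5) = 70 − 58 = 12.
Main diagonal: 16 + 14 + 18 + 12 + ? = 70, so (2,2) = 10.
Using row 2: 22 + 10 + (-4) + 34 + ? → (2,3) = 70 − 62 = 8.
Row 5: 0 + 36 + 24 + 12 + ? = 70, so (5,2) = -2.
From column 2, 70 − (10 + 26 + 32 + (-2)) gives (1,2) = 4.
Column 3: 8 + 14 + 20 + 36 + ? = 70, so (1,3) = -8.

-8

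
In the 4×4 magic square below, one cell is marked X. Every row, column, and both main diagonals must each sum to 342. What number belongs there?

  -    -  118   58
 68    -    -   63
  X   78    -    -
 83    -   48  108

98

Row 4: 83 + 48 + 108 + ? = 342, so (4,2) = 103.
Column 4: 58 + 63 + 108 + ? = 342, so (3,4) = 113.
The remaining cell in anti-diagonal is (2,3) = 342 − 219 = 123.
From row 2, 342 − (68 + 123 + 63) gives (2,2) = 88.
From column 2, 342 − (88 + 78 + 103) gives (1,2) = 73.
The remaining cell in column 3 is (3,3) = 342 − 289 = 53.
Main diagonal must total 342; the given cells sum to 249, so (1,1) = 93.
From row 3, 342 − (78 + 53 + 113) gives (3,1) = 98.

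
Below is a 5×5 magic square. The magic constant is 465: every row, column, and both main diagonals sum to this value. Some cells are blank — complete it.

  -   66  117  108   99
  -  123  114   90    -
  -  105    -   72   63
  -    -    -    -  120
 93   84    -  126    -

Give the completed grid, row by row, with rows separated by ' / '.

75 66 117 108 99 / 57 123 114 90 81 / 129 105 96 72 63 / 111 87 78 69 120 / 93 84 60 126 102

Row 1: 66 + 117 + 108 + 99 + ? = 465, so (1,1) = 75.
Using column 2: 66 + 123 + 105 + 84 + ? → (4,2) = 465 − 378 = 87.
Column 4 needs 465; the known cells sum to 396, so (4,4) = 69.
Using anti-diagonal: 99 + 90 + 87 + 93 + ? → (3,3) = 465 − 369 = 96.
The remaining cell in row 3 is (3,1) = 465 − 336 = 129.
Using main diagonal: 75 + 123 + 96 + 69 + ? → (5,5) = 465 − 363 = 102.
From row 5, 465 − (93 + 84 + 126 + 102) gives (5,3) = 60.
From column 3, 465 − (117 + 114 + 96 + 60) gives (4,3) = 78.
Column 5 must total 465; the given cells sum to 384, so (2,5) = 81.
Row 2 needs 465; the known cells sum to 408, so (2,1) = 57.
The remaining cell in row 4 is (4,1) = 465 − 354 = 111.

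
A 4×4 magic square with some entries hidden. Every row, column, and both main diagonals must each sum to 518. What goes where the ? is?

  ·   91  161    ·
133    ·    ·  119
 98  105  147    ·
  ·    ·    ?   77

126

Using row 3: 98 + 105 + 147 + ? → (3,4) = 518 − 350 = 168.
From column 4, 518 − (119 + 168 + 77) gives (1,4) = 154.
Row 1 must total 518; the given cells sum to 406, so (1,1) = 112.
Column 1 must total 518; the given cells sum to 343, so (4,1) = 175.
Main diagonal must total 518; the given cells sum to 336, so (2,2) = 182.
From anti-diagonal, 518 − (154 + 105 + 175) gives (2,3) = 84.
Using column 2: 91 + 182 + 105 + ? → (4,2) = 518 − 378 = 140.
The remaining cell in column 3 is (4,3) = 518 − 392 = 126.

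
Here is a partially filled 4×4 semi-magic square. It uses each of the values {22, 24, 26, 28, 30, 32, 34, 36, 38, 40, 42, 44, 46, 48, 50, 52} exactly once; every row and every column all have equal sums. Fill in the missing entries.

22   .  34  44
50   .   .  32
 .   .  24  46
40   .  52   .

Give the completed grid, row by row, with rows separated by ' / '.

The 16 entries sum to 592, so each line sums to 592/4 = 148.
Row 1 must total 148; the given cells sum to 100, so (1,2) = 48.
Column 1: 22 + 50 + 40 + ? = 148, so (3,1) = 36.
The remaining cell in column 3 is (2,3) = 148 − 110 = 38.
Column 4 must total 148; the given cells sum to 122, so (4,4) = 26.
Row 2 must total 148; the given cells sum to 120, so (2,2) = 28.
Row 3 needs 148; the known cells sum to 106, so (3,2) = 42.
The remaining cell in row 4 is (4,2) = 148 − 118 = 30.

22 48 34 44 / 50 28 38 32 / 36 42 24 46 / 40 30 52 26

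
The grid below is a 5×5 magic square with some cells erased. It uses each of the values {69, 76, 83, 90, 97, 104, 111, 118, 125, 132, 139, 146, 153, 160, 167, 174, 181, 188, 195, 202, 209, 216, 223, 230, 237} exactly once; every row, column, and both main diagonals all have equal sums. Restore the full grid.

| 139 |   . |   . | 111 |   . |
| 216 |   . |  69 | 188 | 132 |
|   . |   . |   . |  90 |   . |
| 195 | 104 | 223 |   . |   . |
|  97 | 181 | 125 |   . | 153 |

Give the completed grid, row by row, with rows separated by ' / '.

The 25 entries sum to 3825, so each line sums to 3825/5 = 765.
The remaining cell in row 2 is (2,2) = 765 − 605 = 160.
Row 5 must total 765; the given cells sum to 556, so (5,4) = 209.
Column 1: 139 + 216 + 195 + 97 + ? = 765, so (3,1) = 118.
Using column 4: 111 + 188 + 90 + 209 + ? → (4,4) = 765 − 598 = 167.
Main diagonal must total 765; the given cells sum to 619, so (3,3) = 146.
The remaining cell in anti-diagonal is (1,5) = 765 − 535 = 230.
Using row 4: 195 + 104 + 223 + 167 + ? → (4,5) = 765 − 689 = 76.
The remaining cell in column 3 is (1,3) = 765 − 563 = 202.
Column 5 must total 765; the given cells sum to 591, so (3,5) = 174.
Row 1: 139 + 202 + 111 + 230 + ? = 765, so (1,2) = 83.
Row 3 must total 765; the given cells sum to 528, so (3,2) = 237.

139 83 202 111 230 / 216 160 69 188 132 / 118 237 146 90 174 / 195 104 223 167 76 / 97 181 125 209 153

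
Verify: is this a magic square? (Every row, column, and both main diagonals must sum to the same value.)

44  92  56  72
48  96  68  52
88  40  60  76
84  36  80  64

Yes

Row 1: 44 + 92 + 56 + 72 = 264.
Row 2: 48 + 96 + 68 + 52 = 264.
Row 3: 88 + 40 + 60 + 76 = 264.
Row 4: 84 + 36 + 80 + 64 = 264.
Column 1: 44 + 48 + 88 + 84 = 264.
Column 2: 92 + 96 + 40 + 36 = 264.
Column 3: 56 + 68 + 60 + 80 = 264.
Column 4: 72 + 52 + 76 + 64 = 264.
Main diagonal: 44 + 96 + 60 + 64 = 264.
Anti-diagonal: 72 + 68 + 40 + 84 = 264.
All lines sum to 264.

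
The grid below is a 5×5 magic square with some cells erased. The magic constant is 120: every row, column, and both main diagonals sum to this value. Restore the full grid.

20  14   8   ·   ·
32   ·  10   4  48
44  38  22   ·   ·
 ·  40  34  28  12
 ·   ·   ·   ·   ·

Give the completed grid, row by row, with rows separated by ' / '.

20 14 8 42 36 / 32 26 10 4 48 / 44 38 22 16 0 / 6 40 34 28 12 / 18 2 46 30 24

Using row 2: 32 + 10 + 4 + 48 + ? → (2,2) = 120 − 94 = 26.
Row 4 must total 120; the given cells sum to 114, so (4,1) = 6.
From column 1, 120 − (20 + 32 + 44 + 6) gives (5,1) = 18.
The remaining cell in column 2 is (5,2) = 120 − 118 = 2.
Column 3 must total 120; the given cells sum to 74, so (5,3) = 46.
Main diagonal must total 120; the given cells sum to 96, so (5,5) = 24.
From anti-diagonal, 120 − (4 + 22 + 40 + 18) gives (1,5) = 36.
From row 1, 120 − (20 + 14 + 8 + 36) gives (1,4) = 42.
Row 5: 18 + 2 + 46 + 24 + ? = 120, so (5,4) = 30.
Column 4: 42 + 4 + 28 + 30 + ? = 120, so (3,4) = 16.
Column 5 needs 120; the known cells sum to 120, so (3,5) = 0.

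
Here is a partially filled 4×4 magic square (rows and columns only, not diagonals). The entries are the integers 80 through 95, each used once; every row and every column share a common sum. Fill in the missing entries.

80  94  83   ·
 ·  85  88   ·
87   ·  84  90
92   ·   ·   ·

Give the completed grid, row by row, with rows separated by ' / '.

80 94 83 93 / 91 85 88 86 / 87 89 84 90 / 92 82 95 81

The entries are 80 through 95, which sum to 1400, so each line sums to 1400/4 = 350.
Using row 1: 80 + 94 + 83 + ? → (1,4) = 350 − 257 = 93.
From row 3, 350 − (87 + 84 + 90) gives (3,2) = 89.
From column 1, 350 − (80 + 87 + 92) gives (2,1) = 91.
From column 2, 350 − (94 + 85 + 89) gives (4,2) = 82.
The remaining cell in column 3 is (4,3) = 350 − 255 = 95.
Row 2 must total 350; the given cells sum to 264, so (2,4) = 86.
From row 4, 350 − (92 + 82 + 95) gives (4,4) = 81.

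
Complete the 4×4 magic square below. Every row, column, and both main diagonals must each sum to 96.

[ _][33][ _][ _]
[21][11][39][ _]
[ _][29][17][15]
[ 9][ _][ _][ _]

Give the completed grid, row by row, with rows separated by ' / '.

The remaining cell in row 2 is (2,4) = 96 − 71 = 25.
Using row 3: 29 + 17 + 15 + ? → (3,1) = 96 − 61 = 35.
From column 1, 96 − (21 + 35 + 9) gives (1,1) = 31.
Column 2 needs 96; the known cells sum to 73, so (4,2) = 23.
The remaining cell in main diagonal is (4,4) = 96 − 59 = 37.
Using anti-diagonal: 39 + 29 + 9 + ? → (1,4) = 96 − 77 = 19.
From row 1, 96 − (31 + 33 + 19) gives (1,3) = 13.
Row 4: 9 + 23 + 37 + ? = 96, so (4,3) = 27.

31 33 13 19 / 21 11 39 25 / 35 29 17 15 / 9 23 27 37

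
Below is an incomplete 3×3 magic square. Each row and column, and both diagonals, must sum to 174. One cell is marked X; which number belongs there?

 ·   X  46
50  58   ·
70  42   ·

Row 2: 50 + 58 + ? = 174, so (2,3) = 66.
Row 3 must total 174; the given cells sum to 112, so (3,3) = 62.
The remaining cell in column 1 is (1,1) = 174 − 120 = 54.
From column 2, 174 − (58 + 42) gives (1,2) = 74.

74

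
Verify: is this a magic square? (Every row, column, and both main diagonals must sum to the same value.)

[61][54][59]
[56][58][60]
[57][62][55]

Row 1: 61 + 54 + 59 = 174.
Row 2: 56 + 58 + 60 = 174.
Row 3: 57 + 62 + 55 = 174.
Column 1: 61 + 56 + 57 = 174.
Column 2: 54 + 58 + 62 = 174.
Column 3: 59 + 60 + 55 = 174.
Main diagonal: 61 + 58 + 55 = 174.
Anti-diagonal: 59 + 58 + 57 = 174.
All lines sum to 174.

Yes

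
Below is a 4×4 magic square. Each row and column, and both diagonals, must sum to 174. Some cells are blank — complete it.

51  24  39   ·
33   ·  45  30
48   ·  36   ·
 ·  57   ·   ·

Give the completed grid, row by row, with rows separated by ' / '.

Row 1 needs 174; the known cells sum to 114, so (1,4) = 60.
Row 2: 33 + 45 + 30 + ? = 174, so (2,2) = 66.
The remaining cell in column 1 is (4,1) = 174 − 132 = 42.
From column 2, 174 − (24 + 66 + 57) gives (3,2) = 27.
The remaining cell in column 3 is (4,3) = 174 − 120 = 54.
Main diagonal needs 174; the known cells sum to 153, so (4,4) = 21.
Row 3 needs 174; the known cells sum to 111, so (3,4) = 63.

51 24 39 60 / 33 66 45 30 / 48 27 36 63 / 42 57 54 21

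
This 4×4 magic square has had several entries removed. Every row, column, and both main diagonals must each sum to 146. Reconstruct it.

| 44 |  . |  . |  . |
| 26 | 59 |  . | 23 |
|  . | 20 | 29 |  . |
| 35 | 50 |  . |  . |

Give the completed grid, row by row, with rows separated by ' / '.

44 17 32 53 / 26 59 38 23 / 41 20 29 56 / 35 50 47 14

From row 2, 146 − (26 + 59 + 23) gives (2,3) = 38.
Column 1 needs 146; the known cells sum to 105, so (3,1) = 41.
Column 2 needs 146; the known cells sum to 129, so (1,2) = 17.
The remaining cell in main diagonal is (4,4) = 146 − 132 = 14.
The remaining cell in anti-diagonal is (1,4) = 146 − 93 = 53.
From row 1, 146 − (44 + 17 + 53) gives (1,3) = 32.
Using row 3: 41 + 20 + 29 + ? → (3,4) = 146 − 90 = 56.
Row 4: 35 + 50 + 14 + ? = 146, so (4,3) = 47.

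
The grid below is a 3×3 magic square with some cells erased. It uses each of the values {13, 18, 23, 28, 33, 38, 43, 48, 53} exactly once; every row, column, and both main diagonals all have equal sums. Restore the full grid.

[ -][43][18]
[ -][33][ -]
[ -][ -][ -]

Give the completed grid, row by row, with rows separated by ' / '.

The 9 entries sum to 297, so each line sums to 297/3 = 99.
Row 1 needs 99; the known cells sum to 61, so (1,1) = 38.
From column 2, 99 − (43 + 33) gives (3,2) = 23.
Main diagonal must total 99; the given cells sum to 71, so (3,3) = 28.
Using anti-diagonal: 18 + 33 + ? → (3,1) = 99 − 51 = 48.
Column 1: 38 + 48 + ? = 99, so (2,1) = 13.
From column 3, 99 − (18 + 28) gives (2,3) = 53.

38 43 18 / 13 33 53 / 48 23 28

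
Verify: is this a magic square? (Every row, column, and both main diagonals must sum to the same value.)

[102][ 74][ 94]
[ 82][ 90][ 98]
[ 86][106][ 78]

Yes

Row 1: 102 + 74 + 94 = 270.
Row 2: 82 + 90 + 98 = 270.
Row 3: 86 + 106 + 78 = 270.
Column 1: 102 + 82 + 86 = 270.
Column 2: 74 + 90 + 106 = 270.
Column 3: 94 + 98 + 78 = 270.
Main diagonal: 102 + 90 + 78 = 270.
Anti-diagonal: 94 + 90 + 86 = 270.
All lines sum to 270.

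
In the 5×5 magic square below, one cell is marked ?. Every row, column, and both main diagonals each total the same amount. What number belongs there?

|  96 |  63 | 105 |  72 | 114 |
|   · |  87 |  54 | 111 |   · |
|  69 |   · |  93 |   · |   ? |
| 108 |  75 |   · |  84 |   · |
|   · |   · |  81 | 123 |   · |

Row 1 is complete and sums to 450; that is the magic constant.
Using column 3: 105 + 54 + 93 + 81 + ? → (4,3) = 450 − 333 = 117.
Column 4 must total 450; the given cells sum to 390, so (3,4) = 60.
Main diagonal needs 450; the known cells sum to 360, so (5,5) = 90.
Anti-diagonal: 114 + 111 + 93 + 75 + ? = 450, so (5,1) = 57.
Using row 4: 108 + 75 + 117 + 84 + ? → (4,5) = 450 − 384 = 66.
Using row 5: 57 + 81 + 123 + 90 + ? → (5,2) = 450 − 351 = 99.
The remaining cell in column 1 is (2,1) = 450 − 330 = 120.
Column 2 must total 450; the given cells sum to 324, so (3,2) = 126.
Row 2: 120 + 87 + 54 + 111 + ? = 450, so (2,5) = 78.
The remaining cell in row 3 is (3,5) = 450 − 348 = 102.

102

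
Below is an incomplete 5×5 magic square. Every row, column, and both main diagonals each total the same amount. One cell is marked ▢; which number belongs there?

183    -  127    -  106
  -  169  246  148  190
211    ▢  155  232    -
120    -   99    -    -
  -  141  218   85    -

113

Column 3 is complete and sums to 845; that is the magic constant.
From row 2, 845 − (169 + 246 + 148 + 190) gives (2,1) = 92.
From column 1, 845 − (183 + 92 + 211 + 120) gives (5,1) = 239.
Using anti-diagonal: 106 + 148 + 155 + 239 + ? → (4,2) = 845 − 648 = 197.
Row 5: 239 + 141 + 218 + 85 + ? = 845, so (5,5) = 162.
Using main diagonal: 183 + 169 + 155 + 162 + ? → (4,4) = 845 − 669 = 176.
Row 4 must total 845; the given cells sum to 592, so (4,5) = 253.
Using column 4: 148 + 232 + 176 + 85 + ? → (1,4) = 845 − 641 = 204.
Column 5: 106 + 190 + 253 + 162 + ? = 845, so (3,5) = 134.
Row 1 needs 845; the known cells sum to 620, so (1,2) = 225.
Row 3 needs 845; the known cells sum to 732, so (3,2) = 113.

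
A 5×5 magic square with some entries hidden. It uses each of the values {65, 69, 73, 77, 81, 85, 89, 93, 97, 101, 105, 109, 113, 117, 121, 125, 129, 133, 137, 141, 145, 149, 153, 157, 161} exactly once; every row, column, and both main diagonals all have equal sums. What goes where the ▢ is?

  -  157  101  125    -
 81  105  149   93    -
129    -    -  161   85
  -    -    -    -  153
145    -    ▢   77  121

The 25 entries sum to 2825, so each line sums to 2825/5 = 565.
Row 2 must total 565; the given cells sum to 428, so (2,5) = 137.
Column 4 must total 565; the given cells sum to 456, so (4,4) = 109.
Column 5 must total 565; the given cells sum to 496, so (1,5) = 69.
Row 1 must total 565; the given cells sum to 452, so (1,1) = 113.
The remaining cell in column 1 is (4,1) = 565 − 468 = 97.
Main diagonal needs 565; the known cells sum to 448, so (3,3) = 117.
Anti-diagonal needs 565; the known cells sum to 424, so (4,2) = 141.
Using row 3: 129 + 117 + 161 + 85 + ? → (3,2) = 565 − 492 = 73.
Row 4 needs 565; the known cells sum to 500, so (4,3) = 65.
Column 2 needs 565; the known cells sum to 476, so (5,2) = 89.
The remaining cell in column 3 is (5,3) = 565 − 432 = 133.

133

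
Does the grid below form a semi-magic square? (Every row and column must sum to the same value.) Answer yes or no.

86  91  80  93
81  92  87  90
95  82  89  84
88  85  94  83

Row 1: 86 + 91 + 80 + 93 = 350.
Row 2: 81 + 92 + 87 + 90 = 350.
Row 3: 95 + 82 + 89 + 84 = 350.
Row 4: 88 + 85 + 94 + 83 = 350.
Column 1: 86 + 81 + 95 + 88 = 350.
Column 2: 91 + 92 + 82 + 85 = 350.
Column 3: 80 + 87 + 89 + 94 = 350.
Column 4: 93 + 90 + 84 + 83 = 350.
All lines sum to 350.

Yes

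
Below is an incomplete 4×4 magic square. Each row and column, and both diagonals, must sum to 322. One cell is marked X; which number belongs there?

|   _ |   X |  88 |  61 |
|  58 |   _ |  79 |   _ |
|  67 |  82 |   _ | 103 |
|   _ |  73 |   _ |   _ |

The remaining cell in row 3 is (3,3) = 322 − 252 = 70.
Column 3 must total 322; the given cells sum to 237, so (4,3) = 85.
Anti-diagonal needs 322; the known cells sum to 222, so (4,1) = 100.
From row 4, 322 − (100 + 73 + 85) gives (4,4) = 64.
Column 1 must total 322; the given cells sum to 225, so (1,1) = 97.
Using column 4: 61 + 103 + 64 + ? → (2,4) = 322 − 228 = 94.
Main diagonal must total 322; the given cells sum to 231, so (2,2) = 91.
Row 1 needs 322; the known cells sum to 246, so (1,2) = 76.

76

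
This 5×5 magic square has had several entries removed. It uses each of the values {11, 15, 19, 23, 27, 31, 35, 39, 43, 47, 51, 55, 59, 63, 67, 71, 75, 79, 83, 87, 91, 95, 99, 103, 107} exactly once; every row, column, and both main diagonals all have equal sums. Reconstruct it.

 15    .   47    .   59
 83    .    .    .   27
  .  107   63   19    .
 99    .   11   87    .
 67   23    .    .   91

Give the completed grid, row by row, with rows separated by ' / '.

15 71 47 103 59 / 83 39 95 51 27 / 31 107 63 19 75 / 99 55 11 87 43 / 67 23 79 35 91

The 25 entries sum to 1475, so each line sums to 1475/5 = 295.
The remaining cell in column 1 is (3,1) = 295 − 264 = 31.
Using main diagonal: 15 + 63 + 87 + 91 + ? → (2,2) = 295 − 256 = 39.
The remaining cell in row 3 is (3,5) = 295 − 220 = 75.
The remaining cell in column 5 is (4,5) = 295 − 252 = 43.
The remaining cell in row 4 is (4,2) = 295 − 240 = 55.
Column 2 needs 295; the known cells sum to 224, so (1,2) = 71.
Anti-diagonal: 59 + 63 + 55 + 67 + ? = 295, so (2,4) = 51.
The remaining cell in row 1 is (1,4) = 295 − 192 = 103.
Row 2 needs 295; the known cells sum to 200, so (2,3) = 95.
Column 3: 47 + 95 + 63 + 11 + ? = 295, so (5,3) = 79.
Using column 4: 103 + 51 + 19 + 87 + ? → (5,4) = 295 − 260 = 35.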